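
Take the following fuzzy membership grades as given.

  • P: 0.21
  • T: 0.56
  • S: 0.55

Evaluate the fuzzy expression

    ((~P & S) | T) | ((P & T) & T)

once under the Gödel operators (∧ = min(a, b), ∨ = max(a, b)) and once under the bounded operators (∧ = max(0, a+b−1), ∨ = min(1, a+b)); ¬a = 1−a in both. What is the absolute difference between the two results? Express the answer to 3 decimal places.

0.340

Under Gödel:
  ~P = 1 − 0.21 = 0.79
  ~P & S = min(a, b) on (0.79, 0.55) = 0.55
  (~P & S) | T = max(a, b) on (0.55, 0.56) = 0.56
  P & T = min(a, b) on (0.21, 0.56) = 0.21
  (P & T) & T = min(a, b) on (0.21, 0.56) = 0.21
  ((~P & S) | T) | ((P & T) & T) = max(a, b) on (0.56, 0.21) = 0.56
  → value = 0.5600
Under bounded:
  ~P = 1 − 0.21 = 0.79
  ~P & S = max(0, a+b−1) on (0.79, 0.55) = 0.34
  (~P & S) | T = min(1, a+b) on (0.34, 0.56) = 0.90
  P & T = max(0, a+b−1) on (0.21, 0.56) = 0.00
  (P & T) & T = max(0, a+b−1) on (0.00, 0.56) = 0.00
  ((~P & S) | T) | ((P & T) & T) = min(1, a+b) on (0.90, 0.00) = 0.90
  → value = 0.9000
|0.5600 − 0.9000| = 0.340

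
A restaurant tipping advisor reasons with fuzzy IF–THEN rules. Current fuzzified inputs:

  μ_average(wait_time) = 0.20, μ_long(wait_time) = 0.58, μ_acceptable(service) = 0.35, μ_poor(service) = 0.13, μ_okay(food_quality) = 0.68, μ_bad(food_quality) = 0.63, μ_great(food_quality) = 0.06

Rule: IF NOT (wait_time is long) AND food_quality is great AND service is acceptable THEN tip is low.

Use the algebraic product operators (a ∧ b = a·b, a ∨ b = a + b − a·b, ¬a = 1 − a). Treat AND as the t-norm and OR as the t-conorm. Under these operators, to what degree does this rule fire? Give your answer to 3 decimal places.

firing strength: ¬long=1−0.58=0.42, great=0.06, acceptable=0.35; AND[a·b] → w = 0.0088

0.009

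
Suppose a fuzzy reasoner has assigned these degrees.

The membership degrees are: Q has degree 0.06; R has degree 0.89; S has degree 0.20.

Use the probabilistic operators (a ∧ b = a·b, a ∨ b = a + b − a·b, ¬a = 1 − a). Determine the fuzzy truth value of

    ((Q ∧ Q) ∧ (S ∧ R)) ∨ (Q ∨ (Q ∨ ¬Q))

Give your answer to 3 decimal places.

0.947

Q ∧ Q = a·b on (0.0600, 0.0600) = 0.0036
S ∧ R = a·b on (0.2000, 0.8900) = 0.1780
(Q ∧ Q) ∧ (S ∧ R) = a·b on (0.0036, 0.1780) = 0.0006
¬Q = 1 − 0.0600 = 0.9400
Q ∨ ¬Q = a + b − a·b on (0.0600, 0.9400) = 0.9436
Q ∨ (Q ∨ ¬Q) = a + b − a·b on (0.0600, 0.9436) = 0.9470
((Q ∧ Q) ∧ (S ∧ R)) ∨ (Q ∨ (Q ∨ ¬Q)) = a + b − a·b on (0.0006, 0.9470) = 0.9470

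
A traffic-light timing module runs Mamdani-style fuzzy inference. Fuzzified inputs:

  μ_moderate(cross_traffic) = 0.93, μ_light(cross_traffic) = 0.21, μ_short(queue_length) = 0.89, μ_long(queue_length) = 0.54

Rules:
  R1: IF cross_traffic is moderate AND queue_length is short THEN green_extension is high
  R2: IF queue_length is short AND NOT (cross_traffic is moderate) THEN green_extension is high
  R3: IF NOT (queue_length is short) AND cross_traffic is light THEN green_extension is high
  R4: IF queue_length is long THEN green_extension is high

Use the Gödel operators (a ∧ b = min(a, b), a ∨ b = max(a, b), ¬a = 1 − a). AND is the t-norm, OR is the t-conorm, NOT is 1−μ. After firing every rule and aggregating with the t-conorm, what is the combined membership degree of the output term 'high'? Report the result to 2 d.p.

R1: moderate=0.93, short=0.89; AND[min(a, b)] → w = 0.89
R2: short=0.89, ¬moderate=1−0.93=0.07; AND[min(a, b)] → w = 0.07
R3: ¬short=1−0.89=0.11, light=0.21; AND[min(a, b)] → w = 0.11
R4: long=0.54 → w = 0.54
Rules with consequent 'high': {R1, R2, R3, R4} → strengths 0.89, 0.07, 0.11, 0.54
Aggregate via t-conorm [max(a, b)]: 0.89

0.89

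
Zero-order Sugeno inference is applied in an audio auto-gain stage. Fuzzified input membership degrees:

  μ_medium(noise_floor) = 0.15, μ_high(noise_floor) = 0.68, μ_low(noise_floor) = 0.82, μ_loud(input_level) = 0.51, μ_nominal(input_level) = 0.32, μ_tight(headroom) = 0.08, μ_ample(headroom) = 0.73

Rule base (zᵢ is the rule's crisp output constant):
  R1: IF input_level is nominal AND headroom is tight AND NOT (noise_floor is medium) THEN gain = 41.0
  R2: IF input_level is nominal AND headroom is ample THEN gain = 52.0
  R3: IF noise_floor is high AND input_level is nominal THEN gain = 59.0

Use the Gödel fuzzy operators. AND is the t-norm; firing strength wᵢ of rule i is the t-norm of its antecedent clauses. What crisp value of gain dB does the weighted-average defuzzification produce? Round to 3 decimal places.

R1 (z=41.0): nominal=0.32, tight=0.08, ¬medium=1−0.15=0.85; AND[min(a, b)] → w = 0.08
R2 (z=52.0): nominal=0.32, ample=0.73; AND[min(a, b)] → w = 0.32
R3 (z=59.0): high=0.68, nominal=0.32; AND[min(a, b)] → w = 0.32
Weighted average = (0.08·41.0 + 0.32·52.0 + 0.32·59.0) / (0.08 + 0.32 + 0.32)
  = 38.8000 / 0.7200 = 53.889

53.889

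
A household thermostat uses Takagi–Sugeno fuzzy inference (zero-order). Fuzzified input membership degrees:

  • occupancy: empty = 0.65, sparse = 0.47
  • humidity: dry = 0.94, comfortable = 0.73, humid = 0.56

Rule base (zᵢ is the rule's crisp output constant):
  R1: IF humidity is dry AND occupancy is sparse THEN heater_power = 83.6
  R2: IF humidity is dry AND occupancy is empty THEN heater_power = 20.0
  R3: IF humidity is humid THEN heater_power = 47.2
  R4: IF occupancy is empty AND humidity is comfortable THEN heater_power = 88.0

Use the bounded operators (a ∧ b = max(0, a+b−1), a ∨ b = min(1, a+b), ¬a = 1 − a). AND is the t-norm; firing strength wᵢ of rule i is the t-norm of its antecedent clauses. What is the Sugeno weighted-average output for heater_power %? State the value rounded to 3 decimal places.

54.612

R1 (z=83.6): dry=0.94, sparse=0.47; AND[max(0, a+b−1)] → w = 0.41
R2 (z=20.0): dry=0.94, empty=0.65; AND[max(0, a+b−1)] → w = 0.59
R3 (z=47.2): humid=0.56 → w = 0.56
R4 (z=88.0): empty=0.65, comfortable=0.73; AND[max(0, a+b−1)] → w = 0.38
Weighted average = (0.41·83.6 + 0.59·20.0 + 0.56·47.2 + 0.38·88.0) / (0.41 + 0.59 + 0.56 + 0.38)
  = 105.9480 / 1.9400 = 54.612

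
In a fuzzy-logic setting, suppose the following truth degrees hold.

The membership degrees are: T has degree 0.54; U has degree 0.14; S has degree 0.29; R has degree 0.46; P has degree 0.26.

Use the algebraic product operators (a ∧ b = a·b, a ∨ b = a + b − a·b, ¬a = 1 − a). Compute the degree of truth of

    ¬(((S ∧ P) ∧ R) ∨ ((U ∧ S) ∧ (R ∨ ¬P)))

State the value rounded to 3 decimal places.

S ∧ P = a·b on (0.2900, 0.2600) = 0.0754
(S ∧ P) ∧ R = a·b on (0.0754, 0.4600) = 0.0347
U ∧ S = a·b on (0.1400, 0.2900) = 0.0406
¬P = 1 − 0.2600 = 0.7400
R ∨ ¬P = a + b − a·b on (0.4600, 0.7400) = 0.8596
(U ∧ S) ∧ (R ∨ ¬P) = a·b on (0.0406, 0.8596) = 0.0349
((S ∧ P) ∧ R) ∨ ((U ∧ S) ∧ (R ∨ ¬P)) = a + b − a·b on (0.0347, 0.0349) = 0.0684
¬(((S ∧ P) ∧ R) ∨ ((U ∧ S) ∧ (R ∨ ¬P))) = 1 − 0.0684 = 0.9316

0.932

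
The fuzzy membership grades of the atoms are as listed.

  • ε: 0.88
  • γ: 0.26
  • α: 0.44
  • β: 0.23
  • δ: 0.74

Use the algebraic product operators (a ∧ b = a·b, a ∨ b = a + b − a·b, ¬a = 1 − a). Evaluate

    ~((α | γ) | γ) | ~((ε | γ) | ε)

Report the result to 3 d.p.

0.314

α | γ = a + b − a·b on (0.4400, 0.2600) = 0.5856
(α | γ) | γ = a + b − a·b on (0.5856, 0.2600) = 0.6933
~((α | γ) | γ) = 1 − 0.6933 = 0.3067
ε | γ = a + b − a·b on (0.8800, 0.2600) = 0.9112
(ε | γ) | ε = a + b − a·b on (0.9112, 0.8800) = 0.9893
~((ε | γ) | ε) = 1 − 0.9893 = 0.0107
~((α | γ) | γ) | ~((ε | γ) | ε) = a + b − a·b on (0.3067, 0.0107) = 0.3140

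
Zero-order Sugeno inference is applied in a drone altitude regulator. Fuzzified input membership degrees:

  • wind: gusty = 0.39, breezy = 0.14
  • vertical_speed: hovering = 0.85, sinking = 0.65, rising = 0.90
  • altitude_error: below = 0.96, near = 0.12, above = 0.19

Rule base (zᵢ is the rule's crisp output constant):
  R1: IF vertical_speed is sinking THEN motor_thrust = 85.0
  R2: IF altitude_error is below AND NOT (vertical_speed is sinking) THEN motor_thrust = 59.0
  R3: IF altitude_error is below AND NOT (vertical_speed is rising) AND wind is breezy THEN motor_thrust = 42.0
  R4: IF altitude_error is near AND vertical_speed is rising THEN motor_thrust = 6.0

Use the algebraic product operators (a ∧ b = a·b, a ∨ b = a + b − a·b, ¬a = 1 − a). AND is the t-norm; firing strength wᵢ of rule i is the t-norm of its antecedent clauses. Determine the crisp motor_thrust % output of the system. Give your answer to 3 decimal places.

R1 (z=85.0): sinking=0.65 → w = 0.6500
R2 (z=59.0): below=0.96, ¬sinking=1−0.65=0.35; AND[a·b] → w = 0.3360
R3 (z=42.0): below=0.96, ¬rising=1−0.90=0.10, breezy=0.14; AND[a·b] → w = 0.0134
R4 (z=6.0): near=0.12, rising=0.90; AND[a·b] → w = 0.1080
Weighted average = (0.6500·85.0 + 0.3360·59.0 + 0.0134·42.0 + 0.1080·6.0) / (0.6500 + 0.3360 + 0.0134 + 0.1080)
  = 76.2865 / 1.1074 = 68.885

68.885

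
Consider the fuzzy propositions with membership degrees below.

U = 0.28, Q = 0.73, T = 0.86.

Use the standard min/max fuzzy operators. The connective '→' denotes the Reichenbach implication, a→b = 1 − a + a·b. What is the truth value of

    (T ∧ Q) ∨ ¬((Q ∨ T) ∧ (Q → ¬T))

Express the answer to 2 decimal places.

0.73

T ∧ Q = min(a, b) on (0.86, 0.73) = 0.73
Q ∨ T = max(a, b) on (0.73, 0.86) = 0.86
¬T = 1 − 0.86 = 0.14
Q → ¬T  [Reichenbach: 1 − a + a·b] with a=0.73, b=0.14 → 0.37
(Q ∨ T) ∧ (Q → ¬T) = min(a, b) on (0.86, 0.37) = 0.37
¬((Q ∨ T) ∧ (Q → ¬T)) = 1 − 0.37 = 0.63
(T ∧ Q) ∨ ¬((Q ∨ T) ∧ (Q → ¬T)) = max(a, b) on (0.73, 0.63) = 0.73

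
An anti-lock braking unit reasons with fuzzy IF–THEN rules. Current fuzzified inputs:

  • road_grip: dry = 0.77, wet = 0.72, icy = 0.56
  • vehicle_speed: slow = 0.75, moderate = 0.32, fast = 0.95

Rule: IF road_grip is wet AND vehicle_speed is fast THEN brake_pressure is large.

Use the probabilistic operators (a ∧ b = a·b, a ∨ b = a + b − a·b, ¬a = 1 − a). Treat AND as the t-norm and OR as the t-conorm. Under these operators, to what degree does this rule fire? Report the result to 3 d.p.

0.684

firing strength: wet=0.72, fast=0.95; AND[a·b] → w = 0.6840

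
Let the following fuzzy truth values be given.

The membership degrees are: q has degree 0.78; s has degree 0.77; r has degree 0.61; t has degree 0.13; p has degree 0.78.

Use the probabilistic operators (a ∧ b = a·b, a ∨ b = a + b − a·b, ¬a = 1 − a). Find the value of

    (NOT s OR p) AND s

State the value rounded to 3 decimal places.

NOT s = 1 − 0.7700 = 0.2300
NOT s OR p = a + b − a·b on (0.2300, 0.7800) = 0.8306
(NOT s OR p) AND s = a·b on (0.8306, 0.7700) = 0.6396

0.640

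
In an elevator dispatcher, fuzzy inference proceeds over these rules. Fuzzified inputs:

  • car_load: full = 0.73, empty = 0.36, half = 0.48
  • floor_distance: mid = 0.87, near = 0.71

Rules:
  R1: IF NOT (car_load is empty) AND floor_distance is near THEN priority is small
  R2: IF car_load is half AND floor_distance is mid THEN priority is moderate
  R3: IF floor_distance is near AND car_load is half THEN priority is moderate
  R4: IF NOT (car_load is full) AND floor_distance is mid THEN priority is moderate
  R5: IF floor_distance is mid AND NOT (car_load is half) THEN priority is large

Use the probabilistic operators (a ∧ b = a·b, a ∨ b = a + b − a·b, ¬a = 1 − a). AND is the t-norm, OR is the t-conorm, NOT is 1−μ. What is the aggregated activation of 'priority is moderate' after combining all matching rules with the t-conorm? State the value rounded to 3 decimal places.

0.706

R1: ¬empty=1−0.36=0.64, near=0.71; AND[a·b] → w = 0.4544
R2: half=0.48, mid=0.87; AND[a·b] → w = 0.4176
R3: near=0.71, half=0.48; AND[a·b] → w = 0.3408
R4: ¬full=1−0.73=0.27, mid=0.87; AND[a·b] → w = 0.2349
R5: mid=0.87, ¬half=1−0.48=0.52; AND[a·b] → w = 0.4524
Rules with consequent 'moderate': {R2, R3, R4} → strengths 0.4176, 0.3408, 0.2349
Aggregate via t-conorm [a + b − a·b]: 0.7063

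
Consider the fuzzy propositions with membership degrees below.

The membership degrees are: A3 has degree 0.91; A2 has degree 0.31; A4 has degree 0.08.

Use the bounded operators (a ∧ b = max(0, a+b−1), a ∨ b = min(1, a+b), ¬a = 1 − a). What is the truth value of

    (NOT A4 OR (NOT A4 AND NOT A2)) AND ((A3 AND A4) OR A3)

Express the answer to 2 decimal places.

NOT A4 = 1 − 0.08 = 0.92
NOT A4 = 1 − 0.08 = 0.92
NOT A2 = 1 − 0.31 = 0.69
NOT A4 AND NOT A2 = max(0, a+b−1) on (0.92, 0.69) = 0.61
NOT A4 OR (NOT A4 AND NOT A2) = min(1, a+b) on (0.92, 0.61) = 1.00
A3 AND A4 = max(0, a+b−1) on (0.91, 0.08) = 0.00
(A3 AND A4) OR A3 = min(1, a+b) on (0.00, 0.91) = 0.91
(NOT A4 OR (NOT A4 AND NOT A2)) AND ((A3 AND A4) OR A3) = max(0, a+b−1) on (1.00, 0.91) = 0.91

0.91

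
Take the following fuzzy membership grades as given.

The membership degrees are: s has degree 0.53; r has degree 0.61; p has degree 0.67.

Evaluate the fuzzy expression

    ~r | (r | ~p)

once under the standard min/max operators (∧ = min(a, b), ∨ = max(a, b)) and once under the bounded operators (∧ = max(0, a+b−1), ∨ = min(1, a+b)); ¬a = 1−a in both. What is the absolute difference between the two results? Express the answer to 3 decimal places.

0.390

Under standard min/max:
  ~r = 1 − 0.61 = 0.39
  ~p = 1 − 0.67 = 0.33
  r | ~p = max(a, b) on (0.61, 0.33) = 0.61
  ~r | (r | ~p) = max(a, b) on (0.39, 0.61) = 0.61
  → value = 0.6100
Under bounded:
  ~r = 1 − 0.61 = 0.39
  ~p = 1 − 0.67 = 0.33
  r | ~p = min(1, a+b) on (0.61, 0.33) = 0.94
  ~r | (r | ~p) = min(1, a+b) on (0.39, 0.94) = 1.00
  → value = 1.0000
|0.6100 − 1.0000| = 0.390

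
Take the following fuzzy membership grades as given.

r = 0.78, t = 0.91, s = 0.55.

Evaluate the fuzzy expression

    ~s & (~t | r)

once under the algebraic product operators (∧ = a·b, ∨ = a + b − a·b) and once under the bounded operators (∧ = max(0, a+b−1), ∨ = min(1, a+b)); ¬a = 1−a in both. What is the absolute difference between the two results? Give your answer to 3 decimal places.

Under algebraic product:
  ~s = 1 − 0.5500 = 0.4500
  ~t = 1 − 0.9100 = 0.0900
  ~t | r = a + b − a·b on (0.0900, 0.7800) = 0.7998
  ~s & (~t | r) = a·b on (0.4500, 0.7998) = 0.3599
  → value = 0.3599
Under bounded:
  ~s = 1 − 0.55 = 0.45
  ~t = 1 − 0.91 = 0.09
  ~t | r = min(1, a+b) on (0.09, 0.78) = 0.87
  ~s & (~t | r) = max(0, a+b−1) on (0.45, 0.87) = 0.32
  → value = 0.3200
|0.3599 − 0.3200| = 0.040

0.040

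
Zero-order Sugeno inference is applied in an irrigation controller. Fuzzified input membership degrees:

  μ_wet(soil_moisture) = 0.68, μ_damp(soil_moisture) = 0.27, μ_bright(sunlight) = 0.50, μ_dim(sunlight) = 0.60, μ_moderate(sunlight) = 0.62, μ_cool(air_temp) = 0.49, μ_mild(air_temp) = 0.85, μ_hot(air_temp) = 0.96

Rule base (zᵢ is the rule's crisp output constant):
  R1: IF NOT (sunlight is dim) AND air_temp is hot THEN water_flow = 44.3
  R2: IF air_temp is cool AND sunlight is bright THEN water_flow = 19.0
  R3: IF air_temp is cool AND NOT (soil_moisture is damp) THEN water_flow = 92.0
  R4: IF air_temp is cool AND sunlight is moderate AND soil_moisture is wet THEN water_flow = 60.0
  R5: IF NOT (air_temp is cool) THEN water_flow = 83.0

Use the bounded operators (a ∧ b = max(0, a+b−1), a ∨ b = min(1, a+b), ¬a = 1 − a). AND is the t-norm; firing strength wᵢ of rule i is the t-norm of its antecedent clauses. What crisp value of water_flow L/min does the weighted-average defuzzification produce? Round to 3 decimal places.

72.035

R1 (z=44.3): ¬dim=1−0.60=0.40, hot=0.96; AND[max(0, a+b−1)] → w = 0.36
R2 (z=19.0): cool=0.49, bright=0.50; AND[max(0, a+b−1)] → w = 0.00
R3 (z=92.0): cool=0.49, ¬damp=1−0.27=0.73; AND[max(0, a+b−1)] → w = 0.22
R4 (z=60.0): cool=0.49, moderate=0.62, wet=0.68; AND[max(0, a+b−1)] → w = 0.00
R5 (z=83.0): ¬cool=1−0.49=0.51 → w = 0.51
Weighted average = (0.36·44.3 + 0.00·19.0 + 0.22·92.0 + 0.00·60.0 + 0.51·83.0) / (0.36 + 0.00 + 0.22 + 0.00 + 0.51)
  = 78.5180 / 1.0900 = 72.035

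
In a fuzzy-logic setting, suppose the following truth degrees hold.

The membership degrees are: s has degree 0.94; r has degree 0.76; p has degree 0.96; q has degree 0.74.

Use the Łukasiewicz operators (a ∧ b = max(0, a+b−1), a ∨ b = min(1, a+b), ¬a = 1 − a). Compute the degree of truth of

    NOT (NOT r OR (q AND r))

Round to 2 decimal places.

0.26

NOT r = 1 − 0.76 = 0.24
q AND r = max(0, a+b−1) on (0.74, 0.76) = 0.50
NOT r OR (q AND r) = min(1, a+b) on (0.24, 0.50) = 0.74
NOT (NOT r OR (q AND r)) = 1 − 0.74 = 0.26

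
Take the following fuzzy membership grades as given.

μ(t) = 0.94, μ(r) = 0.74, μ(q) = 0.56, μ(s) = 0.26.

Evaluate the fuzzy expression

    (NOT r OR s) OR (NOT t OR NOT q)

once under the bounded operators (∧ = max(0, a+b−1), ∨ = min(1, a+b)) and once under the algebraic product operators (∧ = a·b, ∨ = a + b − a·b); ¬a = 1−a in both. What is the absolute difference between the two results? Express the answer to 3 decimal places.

0.288

Under bounded:
  NOT r = 1 − 0.74 = 0.26
  NOT r OR s = min(1, a+b) on (0.26, 0.26) = 0.52
  NOT t = 1 − 0.94 = 0.06
  NOT q = 1 − 0.56 = 0.44
  NOT t OR NOT q = min(1, a+b) on (0.06, 0.44) = 0.50
  (NOT r OR s) OR (NOT t OR NOT q) = min(1, a+b) on (0.52, 0.50) = 1.00
  → value = 1.0000
Under algebraic product:
  NOT r = 1 − 0.7400 = 0.2600
  NOT r OR s = a + b − a·b on (0.2600, 0.2600) = 0.4524
  NOT t = 1 − 0.9400 = 0.0600
  NOT q = 1 − 0.5600 = 0.4400
  NOT t OR NOT q = a + b − a·b on (0.0600, 0.4400) = 0.4736
  (NOT r OR s) OR (NOT t OR NOT q) = a + b − a·b on (0.4524, 0.4736) = 0.7117
  → value = 0.7117
|1.0000 − 0.7117| = 0.288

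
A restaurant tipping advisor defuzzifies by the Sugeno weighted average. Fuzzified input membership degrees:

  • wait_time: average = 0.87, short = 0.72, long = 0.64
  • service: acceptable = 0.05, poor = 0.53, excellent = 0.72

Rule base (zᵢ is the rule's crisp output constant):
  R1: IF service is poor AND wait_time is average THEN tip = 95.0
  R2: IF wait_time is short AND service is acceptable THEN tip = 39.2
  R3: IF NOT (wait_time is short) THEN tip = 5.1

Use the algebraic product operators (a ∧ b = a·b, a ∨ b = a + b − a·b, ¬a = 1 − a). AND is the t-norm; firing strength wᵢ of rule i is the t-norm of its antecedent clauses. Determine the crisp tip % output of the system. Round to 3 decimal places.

60.023

R1 (z=95.0): poor=0.53, average=0.87; AND[a·b] → w = 0.4611
R2 (z=39.2): short=0.72, acceptable=0.05; AND[a·b] → w = 0.0360
R3 (z=5.1): ¬short=1−0.72=0.28 → w = 0.2800
Weighted average = (0.4611·95.0 + 0.0360·39.2 + 0.2800·5.1) / (0.4611 + 0.0360 + 0.2800)
  = 46.6437 / 0.7771 = 60.023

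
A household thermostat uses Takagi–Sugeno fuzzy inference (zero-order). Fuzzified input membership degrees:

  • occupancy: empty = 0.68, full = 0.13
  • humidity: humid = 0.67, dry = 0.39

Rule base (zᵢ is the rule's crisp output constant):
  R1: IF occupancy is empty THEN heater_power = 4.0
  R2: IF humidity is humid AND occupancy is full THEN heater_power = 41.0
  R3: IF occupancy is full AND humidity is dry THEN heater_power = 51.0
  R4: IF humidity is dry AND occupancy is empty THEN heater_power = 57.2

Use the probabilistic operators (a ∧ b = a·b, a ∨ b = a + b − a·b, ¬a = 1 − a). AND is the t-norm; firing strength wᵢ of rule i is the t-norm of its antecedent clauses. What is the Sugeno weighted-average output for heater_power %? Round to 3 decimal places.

22.203

R1 (z=4.0): empty=0.68 → w = 0.6800
R2 (z=41.0): humid=0.67, full=0.13; AND[a·b] → w = 0.0871
R3 (z=51.0): full=0.13, dry=0.39; AND[a·b] → w = 0.0507
R4 (z=57.2): dry=0.39, empty=0.68; AND[a·b] → w = 0.2652
Weighted average = (0.6800·4.0 + 0.0871·41.0 + 0.0507·51.0 + 0.2652·57.2) / (0.6800 + 0.0871 + 0.0507 + 0.2652)
  = 24.0462 / 1.0830 = 22.203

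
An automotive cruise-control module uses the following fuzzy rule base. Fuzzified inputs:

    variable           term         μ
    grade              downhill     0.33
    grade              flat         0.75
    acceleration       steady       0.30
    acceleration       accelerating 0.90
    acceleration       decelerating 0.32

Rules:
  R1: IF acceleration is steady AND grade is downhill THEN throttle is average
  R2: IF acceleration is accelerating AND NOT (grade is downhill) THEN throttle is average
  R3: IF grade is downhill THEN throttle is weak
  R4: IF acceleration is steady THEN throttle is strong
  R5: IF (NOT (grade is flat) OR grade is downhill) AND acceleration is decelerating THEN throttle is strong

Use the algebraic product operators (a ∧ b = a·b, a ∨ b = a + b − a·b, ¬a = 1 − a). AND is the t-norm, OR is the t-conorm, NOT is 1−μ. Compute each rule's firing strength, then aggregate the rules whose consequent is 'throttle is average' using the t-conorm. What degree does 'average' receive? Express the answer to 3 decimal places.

R1: steady=0.30, downhill=0.33; AND[a·b] → w = 0.0990
R2: accelerating=0.90, ¬downhill=1−0.33=0.67; AND[a·b] → w = 0.6030
R3: downhill=0.33 → w = 0.3300
R4: steady=0.30 → w = 0.3000
R5: (¬flat=1−0.75=0.25 OR downhill=0.33) = 0.4975; AND[a·b] with decelerating=0.32 → w = 0.1592
Rules with consequent 'average': {R1, R2} → strengths 0.0990, 0.6030
Aggregate via t-conorm [a + b − a·b]: 0.6423

0.642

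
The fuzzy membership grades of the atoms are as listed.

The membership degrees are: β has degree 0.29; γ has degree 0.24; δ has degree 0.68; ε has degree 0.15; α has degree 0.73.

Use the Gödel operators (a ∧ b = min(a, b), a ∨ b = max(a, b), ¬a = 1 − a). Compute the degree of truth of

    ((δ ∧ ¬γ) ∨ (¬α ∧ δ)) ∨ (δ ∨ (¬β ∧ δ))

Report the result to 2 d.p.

0.68

¬γ = 1 − 0.24 = 0.76
δ ∧ ¬γ = min(a, b) on (0.68, 0.76) = 0.68
¬α = 1 − 0.73 = 0.27
¬α ∧ δ = min(a, b) on (0.27, 0.68) = 0.27
(δ ∧ ¬γ) ∨ (¬α ∧ δ) = max(a, b) on (0.68, 0.27) = 0.68
¬β = 1 − 0.29 = 0.71
¬β ∧ δ = min(a, b) on (0.71, 0.68) = 0.68
δ ∨ (¬β ∧ δ) = max(a, b) on (0.68, 0.68) = 0.68
((δ ∧ ¬γ) ∨ (¬α ∧ δ)) ∨ (δ ∨ (¬β ∧ δ)) = max(a, b) on (0.68, 0.68) = 0.68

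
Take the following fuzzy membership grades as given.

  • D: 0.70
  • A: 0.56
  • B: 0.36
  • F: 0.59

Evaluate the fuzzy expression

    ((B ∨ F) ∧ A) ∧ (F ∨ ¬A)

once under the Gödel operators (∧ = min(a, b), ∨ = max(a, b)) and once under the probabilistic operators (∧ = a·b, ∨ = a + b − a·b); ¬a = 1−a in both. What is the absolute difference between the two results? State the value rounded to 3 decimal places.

0.242

Under Gödel:
  B ∨ F = max(a, b) on (0.36, 0.59) = 0.59
  (B ∨ F) ∧ A = min(a, b) on (0.59, 0.56) = 0.56
  ¬A = 1 − 0.56 = 0.44
  F ∨ ¬A = max(a, b) on (0.59, 0.44) = 0.59
  ((B ∨ F) ∧ A) ∧ (F ∨ ¬A) = min(a, b) on (0.56, 0.59) = 0.56
  → value = 0.5600
Under probabilistic:
  B ∨ F = a + b − a·b on (0.3600, 0.5900) = 0.7376
  (B ∨ F) ∧ A = a·b on (0.7376, 0.5600) = 0.4131
  ¬A = 1 − 0.5600 = 0.4400
  F ∨ ¬A = a + b − a·b on (0.5900, 0.4400) = 0.7704
  ((B ∨ F) ∧ A) ∧ (F ∨ ¬A) = a·b on (0.4131, 0.7704) = 0.3182
  → value = 0.3182
|0.5600 − 0.3182| = 0.242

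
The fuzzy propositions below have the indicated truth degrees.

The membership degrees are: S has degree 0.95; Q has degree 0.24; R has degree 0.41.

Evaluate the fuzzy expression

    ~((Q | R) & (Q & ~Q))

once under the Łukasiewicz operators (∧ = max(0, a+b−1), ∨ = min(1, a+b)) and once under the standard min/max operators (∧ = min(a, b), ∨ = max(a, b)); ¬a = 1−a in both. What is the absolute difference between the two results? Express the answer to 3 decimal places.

0.240

Under Łukasiewicz:
  Q | R = min(1, a+b) on (0.24, 0.41) = 0.65
  ~Q = 1 − 0.24 = 0.76
  Q & ~Q = max(0, a+b−1) on (0.24, 0.76) = 0.00
  (Q | R) & (Q & ~Q) = max(0, a+b−1) on (0.65, 0.00) = 0.00
  ~((Q | R) & (Q & ~Q)) = 1 − 0.00 = 1.00
  → value = 1.0000
Under standard min/max:
  Q | R = max(a, b) on (0.24, 0.41) = 0.41
  ~Q = 1 − 0.24 = 0.76
  Q & ~Q = min(a, b) on (0.24, 0.76) = 0.24
  (Q | R) & (Q & ~Q) = min(a, b) on (0.41, 0.24) = 0.24
  ~((Q | R) & (Q & ~Q)) = 1 − 0.24 = 0.76
  → value = 0.7600
|1.0000 − 0.7600| = 0.240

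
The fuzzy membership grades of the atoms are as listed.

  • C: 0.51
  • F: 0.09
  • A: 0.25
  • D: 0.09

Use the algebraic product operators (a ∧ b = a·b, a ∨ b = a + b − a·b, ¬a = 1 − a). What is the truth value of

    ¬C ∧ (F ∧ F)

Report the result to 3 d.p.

¬C = 1 − 0.5100 = 0.4900
F ∧ F = a·b on (0.0900, 0.0900) = 0.0081
¬C ∧ (F ∧ F) = a·b on (0.4900, 0.0081) = 0.0040

0.004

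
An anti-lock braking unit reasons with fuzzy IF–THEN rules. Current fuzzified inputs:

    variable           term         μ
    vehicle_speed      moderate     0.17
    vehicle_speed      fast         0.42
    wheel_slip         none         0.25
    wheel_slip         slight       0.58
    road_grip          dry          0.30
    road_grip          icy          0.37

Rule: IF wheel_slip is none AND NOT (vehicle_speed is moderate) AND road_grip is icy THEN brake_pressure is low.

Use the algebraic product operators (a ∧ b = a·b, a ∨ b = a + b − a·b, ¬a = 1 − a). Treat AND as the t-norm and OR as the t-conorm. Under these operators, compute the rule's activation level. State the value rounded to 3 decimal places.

firing strength: none=0.25, ¬moderate=1−0.17=0.83, icy=0.37; AND[a·b] → w = 0.0768

0.077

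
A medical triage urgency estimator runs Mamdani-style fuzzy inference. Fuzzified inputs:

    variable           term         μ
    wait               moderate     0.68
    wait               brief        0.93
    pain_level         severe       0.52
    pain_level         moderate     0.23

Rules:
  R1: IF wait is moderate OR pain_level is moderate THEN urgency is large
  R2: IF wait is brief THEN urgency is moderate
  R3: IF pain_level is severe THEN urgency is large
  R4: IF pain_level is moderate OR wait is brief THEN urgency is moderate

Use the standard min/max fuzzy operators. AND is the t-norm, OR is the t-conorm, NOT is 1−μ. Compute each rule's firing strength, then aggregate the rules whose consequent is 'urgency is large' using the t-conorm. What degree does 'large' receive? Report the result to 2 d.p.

R1: moderate=0.68, moderate=0.23; OR[max(a, b)] → w = 0.68
R2: brief=0.93 → w = 0.93
R3: severe=0.52 → w = 0.52
R4: moderate=0.23, brief=0.93; OR[max(a, b)] → w = 0.93
Rules with consequent 'large': {R1, R3} → strengths 0.68, 0.52
Aggregate via t-conorm [max(a, b)]: 0.68

0.68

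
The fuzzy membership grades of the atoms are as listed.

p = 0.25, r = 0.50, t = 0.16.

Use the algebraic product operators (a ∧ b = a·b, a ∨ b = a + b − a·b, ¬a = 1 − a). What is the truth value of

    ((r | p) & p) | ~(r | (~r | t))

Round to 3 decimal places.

0.333

r | p = a + b − a·b on (0.5000, 0.2500) = 0.6250
(r | p) & p = a·b on (0.6250, 0.2500) = 0.1562
~r = 1 − 0.5000 = 0.5000
~r | t = a + b − a·b on (0.5000, 0.1600) = 0.5800
r | (~r | t) = a + b − a·b on (0.5000, 0.5800) = 0.7900
~(r | (~r | t)) = 1 − 0.7900 = 0.2100
((r | p) & p) | ~(r | (~r | t)) = a + b − a·b on (0.1562, 0.2100) = 0.3334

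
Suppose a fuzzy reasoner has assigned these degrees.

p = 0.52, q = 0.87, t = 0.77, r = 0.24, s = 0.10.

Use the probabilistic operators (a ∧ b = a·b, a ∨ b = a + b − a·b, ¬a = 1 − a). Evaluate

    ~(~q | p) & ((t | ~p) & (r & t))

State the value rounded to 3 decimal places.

0.068

~q = 1 − 0.8700 = 0.1300
~q | p = a + b − a·b on (0.1300, 0.5200) = 0.5824
~(~q | p) = 1 − 0.5824 = 0.4176
~p = 1 − 0.5200 = 0.4800
t | ~p = a + b − a·b on (0.7700, 0.4800) = 0.8804
r & t = a·b on (0.2400, 0.7700) = 0.1848
(t | ~p) & (r & t) = a·b on (0.8804, 0.1848) = 0.1627
~(~q | p) & ((t | ~p) & (r & t)) = a·b on (0.4176, 0.1627) = 0.0679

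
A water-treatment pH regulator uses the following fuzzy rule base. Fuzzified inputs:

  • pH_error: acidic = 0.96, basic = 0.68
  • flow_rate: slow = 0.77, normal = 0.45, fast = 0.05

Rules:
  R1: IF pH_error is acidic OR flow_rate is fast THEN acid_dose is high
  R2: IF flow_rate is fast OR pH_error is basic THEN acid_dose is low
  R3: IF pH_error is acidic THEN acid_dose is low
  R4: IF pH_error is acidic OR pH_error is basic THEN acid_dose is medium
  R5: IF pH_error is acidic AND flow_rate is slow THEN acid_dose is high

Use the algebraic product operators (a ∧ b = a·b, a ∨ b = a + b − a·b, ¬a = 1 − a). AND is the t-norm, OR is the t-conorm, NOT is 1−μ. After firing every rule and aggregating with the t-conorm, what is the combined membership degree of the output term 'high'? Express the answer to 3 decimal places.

0.990

R1: acidic=0.96, fast=0.05; OR[a + b − a·b] → w = 0.9620
R2: fast=0.05, basic=0.68; OR[a + b − a·b] → w = 0.6960
R3: acidic=0.96 → w = 0.9600
R4: acidic=0.96, basic=0.68; OR[a + b − a·b] → w = 0.9872
R5: acidic=0.96, slow=0.77; AND[a·b] → w = 0.7392
Rules with consequent 'high': {R1, R5} → strengths 0.9620, 0.7392
Aggregate via t-conorm [a + b − a·b]: 0.9901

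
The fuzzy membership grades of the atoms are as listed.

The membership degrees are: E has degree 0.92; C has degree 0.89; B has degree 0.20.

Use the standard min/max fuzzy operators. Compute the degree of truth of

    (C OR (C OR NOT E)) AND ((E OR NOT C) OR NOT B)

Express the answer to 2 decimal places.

NOT E = 1 − 0.92 = 0.08
C OR NOT E = max(a, b) on (0.89, 0.08) = 0.89
C OR (C OR NOT E) = max(a, b) on (0.89, 0.89) = 0.89
NOT C = 1 − 0.89 = 0.11
E OR NOT C = max(a, b) on (0.92, 0.11) = 0.92
NOT B = 1 − 0.20 = 0.80
(E OR NOT C) OR NOT B = max(a, b) on (0.92, 0.80) = 0.92
(C OR (C OR NOT E)) AND ((E OR NOT C) OR NOT B) = min(a, b) on (0.89, 0.92) = 0.89

0.89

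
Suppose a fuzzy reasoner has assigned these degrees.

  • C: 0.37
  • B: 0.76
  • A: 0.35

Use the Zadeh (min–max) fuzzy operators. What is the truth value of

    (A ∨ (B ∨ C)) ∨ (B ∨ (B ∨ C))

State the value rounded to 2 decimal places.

B ∨ C = max(a, b) on (0.76, 0.37) = 0.76
A ∨ (B ∨ C) = max(a, b) on (0.35, 0.76) = 0.76
B ∨ C = max(a, b) on (0.76, 0.37) = 0.76
B ∨ (B ∨ C) = max(a, b) on (0.76, 0.76) = 0.76
(A ∨ (B ∨ C)) ∨ (B ∨ (B ∨ C)) = max(a, b) on (0.76, 0.76) = 0.76

0.76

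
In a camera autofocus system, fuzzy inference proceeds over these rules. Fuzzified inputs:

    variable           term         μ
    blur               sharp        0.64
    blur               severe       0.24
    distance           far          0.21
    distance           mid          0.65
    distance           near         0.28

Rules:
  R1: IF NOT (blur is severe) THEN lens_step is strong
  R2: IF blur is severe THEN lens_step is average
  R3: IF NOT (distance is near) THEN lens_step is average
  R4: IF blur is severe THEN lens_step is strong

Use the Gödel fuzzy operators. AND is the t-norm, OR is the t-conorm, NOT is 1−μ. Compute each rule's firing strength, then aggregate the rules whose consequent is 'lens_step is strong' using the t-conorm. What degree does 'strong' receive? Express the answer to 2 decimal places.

0.76

R1: ¬severe=1−0.24=0.76 → w = 0.76
R2: severe=0.24 → w = 0.24
R3: ¬near=1−0.28=0.72 → w = 0.72
R4: severe=0.24 → w = 0.24
Rules with consequent 'strong': {R1, R4} → strengths 0.76, 0.24
Aggregate via t-conorm [max(a, b)]: 0.76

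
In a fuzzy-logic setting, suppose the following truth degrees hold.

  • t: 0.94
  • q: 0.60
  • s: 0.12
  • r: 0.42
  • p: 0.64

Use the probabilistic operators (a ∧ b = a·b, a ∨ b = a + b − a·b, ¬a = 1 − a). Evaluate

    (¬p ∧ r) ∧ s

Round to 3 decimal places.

¬p = 1 − 0.6400 = 0.3600
¬p ∧ r = a·b on (0.3600, 0.4200) = 0.1512
(¬p ∧ r) ∧ s = a·b on (0.1512, 0.1200) = 0.0181

0.018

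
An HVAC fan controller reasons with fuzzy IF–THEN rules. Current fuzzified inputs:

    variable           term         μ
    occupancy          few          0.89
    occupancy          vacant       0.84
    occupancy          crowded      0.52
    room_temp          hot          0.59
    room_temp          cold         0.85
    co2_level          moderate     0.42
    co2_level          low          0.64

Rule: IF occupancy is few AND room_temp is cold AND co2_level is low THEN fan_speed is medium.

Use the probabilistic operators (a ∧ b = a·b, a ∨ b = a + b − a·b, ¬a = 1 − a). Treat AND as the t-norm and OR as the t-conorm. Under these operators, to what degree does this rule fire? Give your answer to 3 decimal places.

0.484

firing strength: few=0.89, cold=0.85, low=0.64; AND[a·b] → w = 0.4842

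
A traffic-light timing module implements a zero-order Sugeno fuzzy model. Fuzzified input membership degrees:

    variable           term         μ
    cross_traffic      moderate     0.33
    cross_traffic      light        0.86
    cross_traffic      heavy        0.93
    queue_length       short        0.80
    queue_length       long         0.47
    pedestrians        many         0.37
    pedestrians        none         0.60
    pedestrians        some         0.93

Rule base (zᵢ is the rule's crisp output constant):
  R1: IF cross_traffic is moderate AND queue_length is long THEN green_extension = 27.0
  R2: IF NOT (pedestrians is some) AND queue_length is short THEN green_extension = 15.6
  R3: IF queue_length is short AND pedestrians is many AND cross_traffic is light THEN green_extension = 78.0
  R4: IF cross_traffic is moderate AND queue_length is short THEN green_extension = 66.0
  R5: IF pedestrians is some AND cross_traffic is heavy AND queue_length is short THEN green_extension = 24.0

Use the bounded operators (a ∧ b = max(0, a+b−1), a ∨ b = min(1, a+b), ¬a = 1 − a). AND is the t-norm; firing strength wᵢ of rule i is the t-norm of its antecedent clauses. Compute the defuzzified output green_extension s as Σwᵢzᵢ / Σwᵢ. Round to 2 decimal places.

R1 (z=27.0): moderate=0.33, long=0.47; AND[max(0, a+b−1)] → w = 0.00
R2 (z=15.6): ¬some=1−0.93=0.07, short=0.80; AND[max(0, a+b−1)] → w = 0.00
R3 (z=78.0): short=0.80, many=0.37, light=0.86; AND[max(0, a+b−1)] → w = 0.03
R4 (z=66.0): moderate=0.33, short=0.80; AND[max(0, a+b−1)] → w = 0.13
R5 (z=24.0): some=0.93, heavy=0.93, short=0.80; AND[max(0, a+b−1)] → w = 0.66
Weighted average = (0.00·27.0 + 0.00·15.6 + 0.03·78.0 + 0.13·66.0 + 0.66·24.0) / (0.00 + 0.00 + 0.03 + 0.13 + 0.66)
  = 26.7600 / 0.8200 = 32.63

32.63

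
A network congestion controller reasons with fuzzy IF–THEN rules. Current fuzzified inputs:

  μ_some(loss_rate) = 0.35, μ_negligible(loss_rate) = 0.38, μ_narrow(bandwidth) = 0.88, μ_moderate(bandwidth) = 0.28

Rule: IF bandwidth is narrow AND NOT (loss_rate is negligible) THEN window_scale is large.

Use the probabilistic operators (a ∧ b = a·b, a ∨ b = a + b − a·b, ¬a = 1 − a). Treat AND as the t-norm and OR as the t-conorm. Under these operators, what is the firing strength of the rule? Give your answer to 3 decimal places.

firing strength: narrow=0.88, ¬negligible=1−0.38=0.62; AND[a·b] → w = 0.5456

0.546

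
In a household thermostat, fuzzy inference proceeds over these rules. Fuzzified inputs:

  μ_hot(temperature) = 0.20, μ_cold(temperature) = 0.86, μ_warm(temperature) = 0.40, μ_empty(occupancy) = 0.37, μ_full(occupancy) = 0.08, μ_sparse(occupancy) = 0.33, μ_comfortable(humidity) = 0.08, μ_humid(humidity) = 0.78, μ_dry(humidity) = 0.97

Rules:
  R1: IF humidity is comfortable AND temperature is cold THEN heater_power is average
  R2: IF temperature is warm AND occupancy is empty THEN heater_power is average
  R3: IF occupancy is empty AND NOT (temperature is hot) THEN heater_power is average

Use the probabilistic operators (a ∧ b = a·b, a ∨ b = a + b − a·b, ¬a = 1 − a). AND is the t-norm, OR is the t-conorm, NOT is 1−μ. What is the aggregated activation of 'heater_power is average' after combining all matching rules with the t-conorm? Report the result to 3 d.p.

0.441

R1: comfortable=0.08, cold=0.86; AND[a·b] → w = 0.0688
R2: warm=0.40, empty=0.37; AND[a·b] → w = 0.1480
R3: empty=0.37, ¬hot=1−0.20=0.80; AND[a·b] → w = 0.2960
Rules with consequent 'average': {R1, R2, R3} → strengths 0.0688, 0.1480, 0.2960
Aggregate via t-conorm [a + b − a·b]: 0.4415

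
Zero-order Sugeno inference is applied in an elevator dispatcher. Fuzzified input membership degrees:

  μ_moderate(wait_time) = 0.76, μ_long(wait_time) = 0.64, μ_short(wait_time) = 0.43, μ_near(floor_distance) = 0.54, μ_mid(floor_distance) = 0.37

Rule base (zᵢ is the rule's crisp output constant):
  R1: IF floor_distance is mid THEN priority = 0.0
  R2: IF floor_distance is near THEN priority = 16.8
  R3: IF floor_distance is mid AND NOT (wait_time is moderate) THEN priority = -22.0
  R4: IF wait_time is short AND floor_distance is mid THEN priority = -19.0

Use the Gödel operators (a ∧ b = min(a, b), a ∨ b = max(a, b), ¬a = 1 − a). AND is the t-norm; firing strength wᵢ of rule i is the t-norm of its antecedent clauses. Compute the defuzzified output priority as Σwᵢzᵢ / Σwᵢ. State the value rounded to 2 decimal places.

R1 (z=0.0): mid=0.37 → w = 0.37
R2 (z=16.8): near=0.54 → w = 0.54
R3 (z=-22.0): mid=0.37, ¬moderate=1−0.76=0.24; AND[min(a, b)] → w = 0.24
R4 (z=-19.0): short=0.43, mid=0.37; AND[min(a, b)] → w = 0.37
Weighted average = (0.37·0.0 + 0.54·16.8 + 0.24·-22.0 + 0.37·-19.0) / (0.37 + 0.54 + 0.24 + 0.37)
  = -3.2380 / 1.5200 = -2.13

-2.13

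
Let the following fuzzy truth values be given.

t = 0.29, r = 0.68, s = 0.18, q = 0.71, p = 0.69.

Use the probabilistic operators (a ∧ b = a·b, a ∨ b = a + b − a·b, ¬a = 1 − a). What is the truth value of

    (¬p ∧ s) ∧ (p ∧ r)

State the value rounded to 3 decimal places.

0.026

¬p = 1 − 0.6900 = 0.3100
¬p ∧ s = a·b on (0.3100, 0.1800) = 0.0558
p ∧ r = a·b on (0.6900, 0.6800) = 0.4692
(¬p ∧ s) ∧ (p ∧ r) = a·b on (0.0558, 0.4692) = 0.0262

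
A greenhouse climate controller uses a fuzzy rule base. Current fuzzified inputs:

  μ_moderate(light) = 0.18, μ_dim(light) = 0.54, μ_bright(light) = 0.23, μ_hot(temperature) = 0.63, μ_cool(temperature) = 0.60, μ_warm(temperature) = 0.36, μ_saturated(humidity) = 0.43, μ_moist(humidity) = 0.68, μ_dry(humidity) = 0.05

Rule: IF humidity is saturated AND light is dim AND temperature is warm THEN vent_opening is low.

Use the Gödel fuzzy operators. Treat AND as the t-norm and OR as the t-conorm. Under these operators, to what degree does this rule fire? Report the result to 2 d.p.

0.36

firing strength: saturated=0.43, dim=0.54, warm=0.36; AND[min(a, b)] → w = 0.36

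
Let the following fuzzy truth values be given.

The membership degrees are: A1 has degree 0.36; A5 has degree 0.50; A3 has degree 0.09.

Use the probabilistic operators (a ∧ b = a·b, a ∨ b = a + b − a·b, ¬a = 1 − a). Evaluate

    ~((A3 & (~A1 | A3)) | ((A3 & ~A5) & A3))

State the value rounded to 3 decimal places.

~A1 = 1 − 0.3600 = 0.6400
~A1 | A3 = a + b − a·b on (0.6400, 0.0900) = 0.6724
A3 & (~A1 | A3) = a·b on (0.0900, 0.6724) = 0.0605
~A5 = 1 − 0.5000 = 0.5000
A3 & ~A5 = a·b on (0.0900, 0.5000) = 0.0450
(A3 & ~A5) & A3 = a·b on (0.0450, 0.0900) = 0.0040
(A3 & (~A1 | A3)) | ((A3 & ~A5) & A3) = a + b − a·b on (0.0605, 0.0040) = 0.0643
~((A3 & (~A1 | A3)) | ((A3 & ~A5) & A3)) = 1 − 0.0643 = 0.9357

0.936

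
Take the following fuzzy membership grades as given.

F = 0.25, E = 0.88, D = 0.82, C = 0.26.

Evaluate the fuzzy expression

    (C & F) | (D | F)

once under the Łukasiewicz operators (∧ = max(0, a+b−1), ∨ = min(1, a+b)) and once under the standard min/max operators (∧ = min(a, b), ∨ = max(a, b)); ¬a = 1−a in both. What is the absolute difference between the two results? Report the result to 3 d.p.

0.180

Under Łukasiewicz:
  C & F = max(0, a+b−1) on (0.26, 0.25) = 0.00
  D | F = min(1, a+b) on (0.82, 0.25) = 1.00
  (C & F) | (D | F) = min(1, a+b) on (0.00, 1.00) = 1.00
  → value = 1.0000
Under standard min/max:
  C & F = min(a, b) on (0.26, 0.25) = 0.25
  D | F = max(a, b) on (0.82, 0.25) = 0.82
  (C & F) | (D | F) = max(a, b) on (0.25, 0.82) = 0.82
  → value = 0.8200
|1.0000 − 0.8200| = 0.180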